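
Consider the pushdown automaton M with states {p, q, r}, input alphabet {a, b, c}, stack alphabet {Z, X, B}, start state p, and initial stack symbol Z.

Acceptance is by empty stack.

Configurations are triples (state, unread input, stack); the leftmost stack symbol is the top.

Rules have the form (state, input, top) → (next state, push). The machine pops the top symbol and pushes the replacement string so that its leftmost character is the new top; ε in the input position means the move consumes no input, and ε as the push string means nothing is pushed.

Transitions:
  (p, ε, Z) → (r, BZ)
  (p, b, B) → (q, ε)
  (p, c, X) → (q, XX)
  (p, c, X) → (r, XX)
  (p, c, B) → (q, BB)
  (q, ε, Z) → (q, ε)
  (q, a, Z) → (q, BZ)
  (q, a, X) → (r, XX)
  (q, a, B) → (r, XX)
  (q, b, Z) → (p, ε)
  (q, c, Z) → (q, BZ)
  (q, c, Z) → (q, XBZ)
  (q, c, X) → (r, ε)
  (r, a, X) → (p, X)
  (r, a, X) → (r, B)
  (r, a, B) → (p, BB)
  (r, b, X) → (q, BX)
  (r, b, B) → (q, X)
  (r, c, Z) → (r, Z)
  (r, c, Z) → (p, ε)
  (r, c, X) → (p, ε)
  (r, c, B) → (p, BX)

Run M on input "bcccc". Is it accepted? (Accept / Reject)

Accept

One accepting computation: (p, bcccc, Z) ⊢ (r, bcccc, BZ) ⊢ (q, cccc, XZ) ⊢ (r, ccc, Z) ⊢ (r, cc, Z) ⊢ (r, c, Z) ⊢ (p, ε, ε)
All input consumed and the stack is empty.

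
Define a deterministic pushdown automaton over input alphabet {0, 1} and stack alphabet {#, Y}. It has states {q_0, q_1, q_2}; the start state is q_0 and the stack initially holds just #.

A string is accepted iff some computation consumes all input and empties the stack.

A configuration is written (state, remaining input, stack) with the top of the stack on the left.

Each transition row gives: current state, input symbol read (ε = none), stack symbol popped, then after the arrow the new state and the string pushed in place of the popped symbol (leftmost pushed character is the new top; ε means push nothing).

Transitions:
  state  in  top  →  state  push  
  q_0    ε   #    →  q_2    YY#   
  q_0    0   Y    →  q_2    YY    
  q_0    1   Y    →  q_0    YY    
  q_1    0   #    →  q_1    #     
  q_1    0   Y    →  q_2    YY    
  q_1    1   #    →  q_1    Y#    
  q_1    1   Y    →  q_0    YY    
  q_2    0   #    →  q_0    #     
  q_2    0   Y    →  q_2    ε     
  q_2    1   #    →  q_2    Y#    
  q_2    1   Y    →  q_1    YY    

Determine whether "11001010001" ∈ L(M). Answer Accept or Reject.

(q_0, 11001010001, #) ⊢ (q_2, 11001010001, YY#) ⊢ (q_1, 1001010001, YYY#) ⊢ (q_0, 001010001, YYYY#) ⊢ (q_2, 01010001, YYYYY#) ⊢ (q_2, 1010001, YYYY#) ⊢ (q_1, 010001, YYYYY#) ⊢ (q_2, 10001, YYYYYY#) ⊢ (q_1, 0001, YYYYYYY#) ⊢ (q_2, 001, YYYYYYYY#) ⊢ (q_2, 01, YYYYYYY#) ⊢ (q_2, 1, YYYYYY#) ⊢ (q_1, ε, YYYYYYY#)
All input consumed; stack is YYYYYYY#, not empty, and no further ε-move applies.

Reject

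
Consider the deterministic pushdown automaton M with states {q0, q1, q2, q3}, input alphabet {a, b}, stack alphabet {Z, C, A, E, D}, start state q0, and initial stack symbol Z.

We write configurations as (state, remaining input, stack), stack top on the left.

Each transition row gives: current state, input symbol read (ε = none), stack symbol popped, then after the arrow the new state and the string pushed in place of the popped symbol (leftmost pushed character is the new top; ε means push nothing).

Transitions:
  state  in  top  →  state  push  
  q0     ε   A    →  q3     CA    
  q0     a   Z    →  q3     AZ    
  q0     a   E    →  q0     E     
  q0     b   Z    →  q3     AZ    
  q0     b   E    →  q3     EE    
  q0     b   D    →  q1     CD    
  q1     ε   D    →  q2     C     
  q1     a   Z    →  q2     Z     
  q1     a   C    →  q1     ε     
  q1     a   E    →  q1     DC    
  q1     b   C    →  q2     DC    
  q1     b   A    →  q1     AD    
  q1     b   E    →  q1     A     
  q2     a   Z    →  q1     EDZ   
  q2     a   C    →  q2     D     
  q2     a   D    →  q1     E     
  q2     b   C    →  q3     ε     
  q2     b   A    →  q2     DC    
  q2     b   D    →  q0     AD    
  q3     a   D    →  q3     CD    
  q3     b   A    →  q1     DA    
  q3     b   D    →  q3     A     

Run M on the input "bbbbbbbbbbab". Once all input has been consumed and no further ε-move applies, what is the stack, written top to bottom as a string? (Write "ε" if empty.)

CADAZ

(q0, bbbbbbbbbbab, Z) ⊢ (q3, bbbbbbbbbab, AZ) ⊢ (q1, bbbbbbbbab, DAZ) ⊢ (q2, bbbbbbbbab, CAZ) ⊢ (q3, bbbbbbbab, AZ) ⊢ (q1, bbbbbbab, DAZ) ⊢ (q2, bbbbbbab, CAZ) ⊢ (q3, bbbbbab, AZ) ⊢ (q1, bbbbab, DAZ) ⊢ (q2, bbbbab, CAZ) ⊢ (q3, bbbab, AZ) ⊢ (q1, bbab, DAZ) ⊢ (q2, bbab, CAZ) ⊢ (q3, bab, AZ) ⊢ (q1, ab, DAZ) ⊢ (q2, ab, CAZ) ⊢ (q2, b, DAZ) ⊢ (q0, ε, ADAZ) ⊢ (q3, ε, CADAZ)
All input consumed in state q3 with stack CADAZ.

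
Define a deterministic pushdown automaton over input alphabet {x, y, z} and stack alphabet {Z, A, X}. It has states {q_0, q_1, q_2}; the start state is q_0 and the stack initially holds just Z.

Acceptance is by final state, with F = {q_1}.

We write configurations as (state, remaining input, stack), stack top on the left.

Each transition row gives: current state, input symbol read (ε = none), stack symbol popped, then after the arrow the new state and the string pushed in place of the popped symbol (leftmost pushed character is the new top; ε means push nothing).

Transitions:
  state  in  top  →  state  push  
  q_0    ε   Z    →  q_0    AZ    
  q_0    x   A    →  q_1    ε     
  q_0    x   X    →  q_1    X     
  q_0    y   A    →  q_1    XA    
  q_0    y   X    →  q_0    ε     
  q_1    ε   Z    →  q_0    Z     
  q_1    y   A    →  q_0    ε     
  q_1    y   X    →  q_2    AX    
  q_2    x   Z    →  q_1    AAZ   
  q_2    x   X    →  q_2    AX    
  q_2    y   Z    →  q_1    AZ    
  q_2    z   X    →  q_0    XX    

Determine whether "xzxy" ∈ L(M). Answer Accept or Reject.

(q_0, xzxy, Z)
  ε-move, top Z: go to q_0, push AZ → (q_0, xzxy, AZ)
  read x, top A: go to q_1, push ε → (q_1, zxy, Z)
  ε-move, top Z: go to q_0, push Z → (q_0, zxy, Z)
  ε-move, top Z: go to q_0, push AZ → (q_0, zxy, AZ)
No transition applies at (q_0, zxy, AZ); input not fully consumed.

Reject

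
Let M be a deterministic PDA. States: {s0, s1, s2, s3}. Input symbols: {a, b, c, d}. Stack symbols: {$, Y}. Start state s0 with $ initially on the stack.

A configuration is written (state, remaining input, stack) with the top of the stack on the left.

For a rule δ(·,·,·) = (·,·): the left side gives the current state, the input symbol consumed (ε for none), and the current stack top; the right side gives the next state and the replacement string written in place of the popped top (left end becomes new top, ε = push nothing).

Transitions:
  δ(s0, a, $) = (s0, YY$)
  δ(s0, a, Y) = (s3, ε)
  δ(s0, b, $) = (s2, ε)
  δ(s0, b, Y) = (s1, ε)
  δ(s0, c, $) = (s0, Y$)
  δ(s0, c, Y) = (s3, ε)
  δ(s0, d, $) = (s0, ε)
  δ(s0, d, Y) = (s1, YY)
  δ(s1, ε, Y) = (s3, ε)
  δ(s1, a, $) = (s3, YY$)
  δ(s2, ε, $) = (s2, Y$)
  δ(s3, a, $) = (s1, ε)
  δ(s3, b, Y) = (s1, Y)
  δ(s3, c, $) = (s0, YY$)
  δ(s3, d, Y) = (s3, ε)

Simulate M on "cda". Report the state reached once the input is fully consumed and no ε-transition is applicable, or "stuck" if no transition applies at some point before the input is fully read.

stuck

(s0, cda, $) ⊢ (s0, da, Y$) ⊢ (s1, a, YY$) ⊢ (s3, a, Y$)
No transition for (s3, a, top Y); M blocks with input a remaining.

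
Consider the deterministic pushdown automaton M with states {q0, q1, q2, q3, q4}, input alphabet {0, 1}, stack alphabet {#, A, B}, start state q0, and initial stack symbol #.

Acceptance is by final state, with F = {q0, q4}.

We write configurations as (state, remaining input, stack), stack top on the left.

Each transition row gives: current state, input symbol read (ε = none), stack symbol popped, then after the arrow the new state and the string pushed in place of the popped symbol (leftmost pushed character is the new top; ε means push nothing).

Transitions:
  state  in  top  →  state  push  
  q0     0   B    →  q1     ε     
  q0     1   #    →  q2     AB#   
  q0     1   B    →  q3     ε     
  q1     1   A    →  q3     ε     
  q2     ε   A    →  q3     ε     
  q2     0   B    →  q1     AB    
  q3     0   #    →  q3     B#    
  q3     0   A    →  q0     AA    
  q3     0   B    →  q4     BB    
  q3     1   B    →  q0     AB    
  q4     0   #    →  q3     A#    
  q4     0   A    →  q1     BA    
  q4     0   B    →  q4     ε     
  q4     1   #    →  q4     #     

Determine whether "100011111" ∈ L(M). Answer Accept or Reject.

Accept

(q0, 100011111, #) ⊢ (q2, 00011111, AB#) ⊢ (q3, 00011111, B#) ⊢ (q4, 0011111, BB#) ⊢ (q4, 011111, B#) ⊢ (q4, 11111, #) ⊢ (q4, 1111, #) ⊢ (q4, 111, #) ⊢ (q4, 11, #) ⊢ (q4, 1, #) ⊢ (q4, ε, #)
All input consumed; state q4 ∈ F.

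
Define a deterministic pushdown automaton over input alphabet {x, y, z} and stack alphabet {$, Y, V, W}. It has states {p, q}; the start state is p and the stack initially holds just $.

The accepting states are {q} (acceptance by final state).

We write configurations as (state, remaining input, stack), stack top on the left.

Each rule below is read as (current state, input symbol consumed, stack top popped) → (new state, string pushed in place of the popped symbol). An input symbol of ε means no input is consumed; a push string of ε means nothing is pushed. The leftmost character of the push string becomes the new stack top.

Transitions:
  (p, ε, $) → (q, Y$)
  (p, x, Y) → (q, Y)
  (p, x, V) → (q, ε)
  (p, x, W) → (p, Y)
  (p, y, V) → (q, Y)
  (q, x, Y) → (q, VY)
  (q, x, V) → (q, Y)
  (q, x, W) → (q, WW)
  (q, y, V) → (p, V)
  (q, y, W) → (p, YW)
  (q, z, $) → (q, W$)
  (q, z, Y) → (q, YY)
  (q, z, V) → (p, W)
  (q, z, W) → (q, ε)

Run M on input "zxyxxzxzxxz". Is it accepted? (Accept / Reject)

Reject

(p, zxyxxzxzxxz, $)
  ε-move, top $: go to q, push Y$ → (q, zxyxxzxzxxz, Y$)
  read z, top Y: go to q, push YY → (q, xyxxzxzxxz, YY$)
  read x, top Y: go to q, push VY → (q, yxxzxzxxz, VYY$)
  read y, top V: go to p, push V → (p, xxzxzxxz, VYY$)
  read x, top V: go to q, push ε → (q, xzxzxxz, YY$)
  read x, top Y: go to q, push VY → (q, zxzxxz, VYY$)
  read z, top V: go to p, push W → (p, xzxxz, WYY$)
  read x, top W: go to p, push Y → (p, zxxz, YYY$)
No transition applies at (p, zxxz, YYY$); input not fully consumed.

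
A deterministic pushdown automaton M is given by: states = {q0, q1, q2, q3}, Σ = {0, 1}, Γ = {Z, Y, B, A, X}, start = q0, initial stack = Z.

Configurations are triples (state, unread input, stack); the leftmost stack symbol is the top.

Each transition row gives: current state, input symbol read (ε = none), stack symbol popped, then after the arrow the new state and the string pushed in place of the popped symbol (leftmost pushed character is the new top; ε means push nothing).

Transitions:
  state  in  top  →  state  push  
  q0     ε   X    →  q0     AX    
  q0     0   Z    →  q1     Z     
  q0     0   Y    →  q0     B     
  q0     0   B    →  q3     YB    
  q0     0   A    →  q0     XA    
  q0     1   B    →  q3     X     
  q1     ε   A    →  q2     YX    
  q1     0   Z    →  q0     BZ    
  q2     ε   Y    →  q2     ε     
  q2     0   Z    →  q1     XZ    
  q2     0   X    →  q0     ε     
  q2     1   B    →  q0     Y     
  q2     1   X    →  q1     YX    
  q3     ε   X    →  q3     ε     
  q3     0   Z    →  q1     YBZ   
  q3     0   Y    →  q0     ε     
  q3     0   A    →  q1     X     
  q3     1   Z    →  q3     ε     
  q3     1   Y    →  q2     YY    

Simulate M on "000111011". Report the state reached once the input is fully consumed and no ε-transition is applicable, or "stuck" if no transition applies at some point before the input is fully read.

(q0, 000111011, Z)
  read 0, top Z: go to q1, push Z → (q1, 00111011, Z)
  read 0, top Z: go to q0, push BZ → (q0, 0111011, BZ)
  read 0, top B: go to q3, push YB → (q3, 111011, YBZ)
  read 1, top Y: go to q2, push YY → (q2, 11011, YYBZ)
  ε-move, top Y: go to q2, push ε → (q2, 11011, YBZ)
  ε-move, top Y: go to q2, push ε → (q2, 11011, BZ)
  read 1, top B: go to q0, push Y → (q0, 1011, YZ)
No transition for (q0, 1, top Y); M blocks with input 1011 remaining.

stuck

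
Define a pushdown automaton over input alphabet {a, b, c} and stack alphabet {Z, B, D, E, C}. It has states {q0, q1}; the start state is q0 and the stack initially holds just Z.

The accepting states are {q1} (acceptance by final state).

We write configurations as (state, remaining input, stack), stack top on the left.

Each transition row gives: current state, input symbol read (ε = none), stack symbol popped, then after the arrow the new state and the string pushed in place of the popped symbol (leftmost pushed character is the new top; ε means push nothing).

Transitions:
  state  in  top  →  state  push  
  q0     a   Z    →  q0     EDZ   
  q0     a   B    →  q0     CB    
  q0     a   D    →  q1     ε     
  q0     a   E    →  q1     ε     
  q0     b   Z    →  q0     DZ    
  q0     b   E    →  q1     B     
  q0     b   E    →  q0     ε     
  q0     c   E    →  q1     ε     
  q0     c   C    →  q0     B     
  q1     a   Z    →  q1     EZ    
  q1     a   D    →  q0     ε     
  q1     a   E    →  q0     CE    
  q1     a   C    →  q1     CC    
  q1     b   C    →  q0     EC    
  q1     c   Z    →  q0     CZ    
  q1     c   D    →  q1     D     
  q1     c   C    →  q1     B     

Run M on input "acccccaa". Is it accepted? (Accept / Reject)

Reject

No computation consumes all input and reaches a final state.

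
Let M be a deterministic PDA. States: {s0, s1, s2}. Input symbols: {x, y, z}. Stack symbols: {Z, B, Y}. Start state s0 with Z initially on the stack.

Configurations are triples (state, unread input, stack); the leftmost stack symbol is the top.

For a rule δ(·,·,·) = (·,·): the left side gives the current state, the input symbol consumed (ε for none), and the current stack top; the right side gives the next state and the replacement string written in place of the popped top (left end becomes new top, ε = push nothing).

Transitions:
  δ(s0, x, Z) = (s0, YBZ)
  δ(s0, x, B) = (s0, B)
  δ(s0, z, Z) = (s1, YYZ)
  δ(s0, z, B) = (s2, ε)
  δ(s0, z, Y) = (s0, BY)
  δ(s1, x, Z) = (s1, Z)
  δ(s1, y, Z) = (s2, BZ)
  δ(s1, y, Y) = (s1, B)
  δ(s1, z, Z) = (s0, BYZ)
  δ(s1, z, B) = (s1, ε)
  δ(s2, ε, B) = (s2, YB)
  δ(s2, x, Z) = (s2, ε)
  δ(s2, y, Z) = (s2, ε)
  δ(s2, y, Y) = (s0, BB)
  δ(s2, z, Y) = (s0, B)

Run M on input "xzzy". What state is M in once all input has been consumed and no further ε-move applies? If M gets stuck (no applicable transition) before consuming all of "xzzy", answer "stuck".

(s0, xzzy, Z) ⊢ (s0, zzy, YBZ) ⊢ (s0, zy, BYBZ) ⊢ (s2, y, YBZ) ⊢ (s0, ε, BBBZ)
All input consumed; M is in state s0.

s0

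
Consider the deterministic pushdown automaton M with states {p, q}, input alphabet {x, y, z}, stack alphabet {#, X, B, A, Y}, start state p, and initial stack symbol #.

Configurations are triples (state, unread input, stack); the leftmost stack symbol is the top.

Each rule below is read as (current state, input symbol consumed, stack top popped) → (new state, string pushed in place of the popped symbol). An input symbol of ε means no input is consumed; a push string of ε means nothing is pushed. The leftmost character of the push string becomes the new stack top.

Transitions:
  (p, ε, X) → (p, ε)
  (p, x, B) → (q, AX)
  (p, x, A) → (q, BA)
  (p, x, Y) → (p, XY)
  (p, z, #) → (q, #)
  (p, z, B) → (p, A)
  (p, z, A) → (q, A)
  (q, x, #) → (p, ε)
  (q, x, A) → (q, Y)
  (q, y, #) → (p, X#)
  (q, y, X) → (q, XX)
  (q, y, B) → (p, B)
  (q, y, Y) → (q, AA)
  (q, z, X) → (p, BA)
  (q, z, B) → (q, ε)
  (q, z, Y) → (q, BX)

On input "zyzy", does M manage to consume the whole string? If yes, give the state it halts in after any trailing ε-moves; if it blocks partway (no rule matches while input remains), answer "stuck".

(p, zyzy, #)
  read z, top #: go to q, push # → (q, yzy, #)
  read y, top #: go to p, push X# → (p, zy, X#)
  ε-move, top X: go to p, push ε → (p, zy, #)
  read z, top #: go to q, push # → (q, y, #)
  read y, top #: go to p, push X# → (p, ε, X#)
  ε-move, top X: go to p, push ε → (p, ε, #)
All input consumed; M is in state p.

p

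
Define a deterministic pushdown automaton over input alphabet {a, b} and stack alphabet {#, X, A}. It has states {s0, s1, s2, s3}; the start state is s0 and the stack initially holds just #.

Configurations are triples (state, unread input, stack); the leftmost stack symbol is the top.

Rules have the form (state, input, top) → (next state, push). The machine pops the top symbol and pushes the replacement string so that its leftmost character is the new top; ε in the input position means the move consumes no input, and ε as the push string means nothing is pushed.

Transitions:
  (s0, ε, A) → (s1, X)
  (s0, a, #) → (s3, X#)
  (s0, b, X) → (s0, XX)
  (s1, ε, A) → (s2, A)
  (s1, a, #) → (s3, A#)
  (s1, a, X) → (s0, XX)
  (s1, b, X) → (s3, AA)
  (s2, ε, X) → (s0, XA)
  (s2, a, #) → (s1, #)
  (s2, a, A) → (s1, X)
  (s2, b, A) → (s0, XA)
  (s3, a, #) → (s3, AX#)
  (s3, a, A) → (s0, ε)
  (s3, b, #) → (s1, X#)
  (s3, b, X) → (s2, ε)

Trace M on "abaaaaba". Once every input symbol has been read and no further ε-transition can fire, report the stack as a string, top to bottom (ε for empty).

#

(s0, abaaaaba, #)
  read a, top #: go to s3, push X# → (s3, baaaaba, X#)
  read b, top X: go to s2, push ε → (s2, aaaaba, #)
  read a, top #: go to s1, push # → (s1, aaaba, #)
  read a, top #: go to s3, push A# → (s3, aaba, A#)
  read a, top A: go to s0, push ε → (s0, aba, #)
  read a, top #: go to s3, push X# → (s3, ba, X#)
  read b, top X: go to s2, push ε → (s2, a, #)
  read a, top #: go to s1, push # → (s1, ε, #)
All input consumed in state s1 with stack #.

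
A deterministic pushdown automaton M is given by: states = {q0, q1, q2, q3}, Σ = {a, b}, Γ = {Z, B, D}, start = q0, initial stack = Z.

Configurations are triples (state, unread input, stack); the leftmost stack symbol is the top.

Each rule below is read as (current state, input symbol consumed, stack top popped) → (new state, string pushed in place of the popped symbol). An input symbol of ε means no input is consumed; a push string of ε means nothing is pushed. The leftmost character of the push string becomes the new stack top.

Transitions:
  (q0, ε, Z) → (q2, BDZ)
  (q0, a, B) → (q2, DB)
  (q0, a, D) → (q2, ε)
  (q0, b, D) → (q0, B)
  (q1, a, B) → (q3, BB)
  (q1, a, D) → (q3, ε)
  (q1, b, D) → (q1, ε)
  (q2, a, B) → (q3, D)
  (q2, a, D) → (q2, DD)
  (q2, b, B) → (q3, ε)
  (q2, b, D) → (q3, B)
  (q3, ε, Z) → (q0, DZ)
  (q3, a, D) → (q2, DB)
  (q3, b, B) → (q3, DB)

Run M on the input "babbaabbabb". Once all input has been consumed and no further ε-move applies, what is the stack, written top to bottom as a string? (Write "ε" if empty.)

DBBBDBBBZ

(q0, babbaabbabb, Z)
  ε-move, top Z: go to q2, push BDZ → (q2, babbaabbabb, BDZ)
  read b, top B: go to q3, push ε → (q3, abbaabbabb, DZ)
  read a, top D: go to q2, push DB → (q2, bbaabbabb, DBZ)
  read b, top D: go to q3, push B → (q3, baabbabb, BBZ)
  read b, top B: go to q3, push DB → (q3, aabbabb, DBBZ)
  read a, top D: go to q2, push DB → (q2, abbabb, DBBBZ)
  read a, top D: go to q2, push DD → (q2, bbabb, DDBBBZ)
  read b, top D: go to q3, push B → (q3, babb, BDBBBZ)
  read b, top B: go to q3, push DB → (q3, abb, DBDBBBZ)
  read a, top D: go to q2, push DB → (q2, bb, DBBDBBBZ)
  read b, top D: go to q3, push B → (q3, b, BBBDBBBZ)
  read b, top B: go to q3, push DB → (q3, ε, DBBBDBBBZ)
All input consumed in state q3 with stack DBBBDBBBZ.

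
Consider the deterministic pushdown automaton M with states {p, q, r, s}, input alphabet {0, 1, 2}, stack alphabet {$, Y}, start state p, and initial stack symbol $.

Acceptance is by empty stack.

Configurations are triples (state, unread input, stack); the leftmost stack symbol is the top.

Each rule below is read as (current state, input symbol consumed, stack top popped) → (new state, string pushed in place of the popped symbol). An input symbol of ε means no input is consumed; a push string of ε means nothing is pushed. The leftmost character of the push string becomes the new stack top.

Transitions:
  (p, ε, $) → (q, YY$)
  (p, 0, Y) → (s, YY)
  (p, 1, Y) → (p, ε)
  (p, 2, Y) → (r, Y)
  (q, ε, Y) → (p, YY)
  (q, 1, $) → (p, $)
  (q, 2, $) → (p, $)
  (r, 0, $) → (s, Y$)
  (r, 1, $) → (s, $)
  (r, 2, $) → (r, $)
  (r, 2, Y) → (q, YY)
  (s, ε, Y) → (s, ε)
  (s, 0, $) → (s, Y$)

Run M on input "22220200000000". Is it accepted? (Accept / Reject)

Reject

(p, 22220200000000, $)
  ε-move, top $: go to q, push YY$ → (q, 22220200000000, YY$)
  ε-move, top Y: go to p, push YY → (p, 22220200000000, YYY$)
  read 2, top Y: go to r, push Y → (r, 2220200000000, YYY$)
  read 2, top Y: go to q, push YY → (q, 220200000000, YYYY$)
  ε-move, top Y: go to p, push YY → (p, 220200000000, YYYYY$)
  read 2, top Y: go to r, push Y → (r, 20200000000, YYYYY$)
  read 2, top Y: go to q, push YY → (q, 0200000000, YYYYYY$)
  ε-move, top Y: go to p, push YY → (p, 0200000000, YYYYYYY$)
  read 0, top Y: go to s, push YY → (s, 200000000, YYYYYYYY$)
  ε-move, top Y: go to s, push ε → (s, 200000000, YYYYYYY$)
  ε-move, top Y: go to s, push ε → (s, 200000000, YYYYYY$)
  ε-move, top Y: go to s, push ε → (s, 200000000, YYYYY$)
  ε-move, top Y: go to s, push ε → (s, 200000000, YYYY$)
  ε-move, top Y: go to s, push ε → (s, 200000000, YYY$)
  ε-move, top Y: go to s, push ε → (s, 200000000, YY$)
  ε-move, top Y: go to s, push ε → (s, 200000000, Y$)
  ε-move, top Y: go to s, push ε → (s, 200000000, $)
No transition applies at (s, 200000000, $); input not fully consumed.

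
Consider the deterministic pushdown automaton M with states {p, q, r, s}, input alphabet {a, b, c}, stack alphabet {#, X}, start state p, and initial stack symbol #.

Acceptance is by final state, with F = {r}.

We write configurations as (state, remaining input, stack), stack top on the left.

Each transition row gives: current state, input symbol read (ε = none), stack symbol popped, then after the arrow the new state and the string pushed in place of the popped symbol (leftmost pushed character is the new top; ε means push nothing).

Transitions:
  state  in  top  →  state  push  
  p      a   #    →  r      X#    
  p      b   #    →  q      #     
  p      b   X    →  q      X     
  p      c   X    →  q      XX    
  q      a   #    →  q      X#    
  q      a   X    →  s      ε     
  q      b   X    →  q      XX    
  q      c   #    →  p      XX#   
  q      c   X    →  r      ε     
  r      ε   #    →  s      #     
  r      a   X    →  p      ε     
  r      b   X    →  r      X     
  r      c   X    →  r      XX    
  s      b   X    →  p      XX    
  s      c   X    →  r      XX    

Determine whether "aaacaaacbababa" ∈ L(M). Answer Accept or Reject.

(p, aaacaaacbababa, #)
  read a, top #: go to r, push X# → (r, aacaaacbababa, X#)
  read a, top X: go to p, push ε → (p, acaaacbababa, #)
  read a, top #: go to r, push X# → (r, caaacbababa, X#)
  read c, top X: go to r, push XX → (r, aaacbababa, XX#)
  read a, top X: go to p, push ε → (p, aacbababa, X#)
No transition applies at (p, aacbababa, X#); input not fully consumed.

Reject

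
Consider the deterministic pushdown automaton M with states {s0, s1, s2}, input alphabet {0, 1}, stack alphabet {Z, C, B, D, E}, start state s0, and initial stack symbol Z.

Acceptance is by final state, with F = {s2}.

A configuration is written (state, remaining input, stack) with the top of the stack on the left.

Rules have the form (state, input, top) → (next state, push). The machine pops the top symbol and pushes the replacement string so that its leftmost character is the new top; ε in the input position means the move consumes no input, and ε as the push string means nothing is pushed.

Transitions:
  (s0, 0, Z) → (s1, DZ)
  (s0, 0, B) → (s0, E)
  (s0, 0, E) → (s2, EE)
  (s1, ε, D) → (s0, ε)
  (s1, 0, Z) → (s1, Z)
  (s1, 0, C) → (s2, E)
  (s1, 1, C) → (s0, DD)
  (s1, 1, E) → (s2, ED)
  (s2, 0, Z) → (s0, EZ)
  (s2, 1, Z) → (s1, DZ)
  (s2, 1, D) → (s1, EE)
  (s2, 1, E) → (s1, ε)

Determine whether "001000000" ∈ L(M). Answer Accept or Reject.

Reject

(s0, 001000000, Z)
  read 0, top Z: go to s1, push DZ → (s1, 01000000, DZ)
  ε-move, top D: go to s0, push ε → (s0, 01000000, Z)
  read 0, top Z: go to s1, push DZ → (s1, 1000000, DZ)
  ε-move, top D: go to s0, push ε → (s0, 1000000, Z)
No transition applies at (s0, 1000000, Z); input not fully consumed.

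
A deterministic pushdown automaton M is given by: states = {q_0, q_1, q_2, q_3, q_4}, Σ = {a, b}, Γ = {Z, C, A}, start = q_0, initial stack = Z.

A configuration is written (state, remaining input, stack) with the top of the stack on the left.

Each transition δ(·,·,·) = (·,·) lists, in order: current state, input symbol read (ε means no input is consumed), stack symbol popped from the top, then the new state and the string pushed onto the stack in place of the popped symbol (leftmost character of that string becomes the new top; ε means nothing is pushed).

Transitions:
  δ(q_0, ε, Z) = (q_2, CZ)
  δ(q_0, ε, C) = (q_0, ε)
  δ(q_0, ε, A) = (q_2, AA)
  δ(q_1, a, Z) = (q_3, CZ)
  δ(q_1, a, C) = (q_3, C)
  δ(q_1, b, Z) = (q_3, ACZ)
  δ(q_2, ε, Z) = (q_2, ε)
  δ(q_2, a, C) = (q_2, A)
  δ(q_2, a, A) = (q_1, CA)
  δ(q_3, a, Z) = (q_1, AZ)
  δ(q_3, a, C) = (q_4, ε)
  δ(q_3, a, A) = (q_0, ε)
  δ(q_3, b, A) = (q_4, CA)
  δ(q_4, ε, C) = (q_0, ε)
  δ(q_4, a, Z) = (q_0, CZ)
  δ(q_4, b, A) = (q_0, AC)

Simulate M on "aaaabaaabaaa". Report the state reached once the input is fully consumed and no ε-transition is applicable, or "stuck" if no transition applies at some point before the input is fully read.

q_4

(q_0, aaaabaaabaaa, Z)
  ε-move, top Z: go to q_2, push CZ → (q_2, aaaabaaabaaa, CZ)
  read a, top C: go to q_2, push A → (q_2, aaabaaabaaa, AZ)
  read a, top A: go to q_1, push CA → (q_1, aabaaabaaa, CAZ)
  read a, top C: go to q_3, push C → (q_3, abaaabaaa, CAZ)
  read a, top C: go to q_4, push ε → (q_4, baaabaaa, AZ)
  read b, top A: go to q_0, push AC → (q_0, aaabaaa, ACZ)
  ε-move, top A: go to q_2, push AA → (q_2, aaabaaa, AACZ)
  read a, top A: go to q_1, push CA → (q_1, aabaaa, CAACZ)
  read a, top C: go to q_3, push C → (q_3, abaaa, CAACZ)
  read a, top C: go to q_4, push ε → (q_4, baaa, AACZ)
  read b, top A: go to q_0, push AC → (q_0, aaa, ACACZ)
  ε-move, top A: go to q_2, push AA → (q_2, aaa, AACACZ)
  read a, top A: go to q_1, push CA → (q_1, aa, CAACACZ)
  read a, top C: go to q_3, push C → (q_3, a, CAACACZ)
  read a, top C: go to q_4, push ε → (q_4, ε, AACACZ)
All input consumed; M is in state q_4.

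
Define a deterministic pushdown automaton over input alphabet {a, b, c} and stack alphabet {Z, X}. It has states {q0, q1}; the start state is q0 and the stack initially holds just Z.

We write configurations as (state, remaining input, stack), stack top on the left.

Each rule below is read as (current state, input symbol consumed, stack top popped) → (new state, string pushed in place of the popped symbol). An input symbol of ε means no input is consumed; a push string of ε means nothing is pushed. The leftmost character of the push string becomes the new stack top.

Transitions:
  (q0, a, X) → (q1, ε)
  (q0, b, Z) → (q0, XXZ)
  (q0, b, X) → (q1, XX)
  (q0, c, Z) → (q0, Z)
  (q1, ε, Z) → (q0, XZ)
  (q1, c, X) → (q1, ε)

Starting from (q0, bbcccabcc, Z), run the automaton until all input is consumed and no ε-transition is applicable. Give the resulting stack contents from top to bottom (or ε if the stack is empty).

XZ

(q0, bbcccabcc, Z)
  read b, top Z: go to q0, push XXZ → (q0, bcccabcc, XXZ)
  read b, top X: go to q1, push XX → (q1, cccabcc, XXXZ)
  read c, top X: go to q1, push ε → (q1, ccabcc, XXZ)
  read c, top X: go to q1, push ε → (q1, cabcc, XZ)
  read c, top X: go to q1, push ε → (q1, abcc, Z)
  ε-move, top Z: go to q0, push XZ → (q0, abcc, XZ)
  read a, top X: go to q1, push ε → (q1, bcc, Z)
  ε-move, top Z: go to q0, push XZ → (q0, bcc, XZ)
  read b, top X: go to q1, push XX → (q1, cc, XXZ)
  read c, top X: go to q1, push ε → (q1, c, XZ)
  read c, top X: go to q1, push ε → (q1, ε, Z)
  ε-move, top Z: go to q0, push XZ → (q0, ε, XZ)
All input consumed in state q0 with stack XZ.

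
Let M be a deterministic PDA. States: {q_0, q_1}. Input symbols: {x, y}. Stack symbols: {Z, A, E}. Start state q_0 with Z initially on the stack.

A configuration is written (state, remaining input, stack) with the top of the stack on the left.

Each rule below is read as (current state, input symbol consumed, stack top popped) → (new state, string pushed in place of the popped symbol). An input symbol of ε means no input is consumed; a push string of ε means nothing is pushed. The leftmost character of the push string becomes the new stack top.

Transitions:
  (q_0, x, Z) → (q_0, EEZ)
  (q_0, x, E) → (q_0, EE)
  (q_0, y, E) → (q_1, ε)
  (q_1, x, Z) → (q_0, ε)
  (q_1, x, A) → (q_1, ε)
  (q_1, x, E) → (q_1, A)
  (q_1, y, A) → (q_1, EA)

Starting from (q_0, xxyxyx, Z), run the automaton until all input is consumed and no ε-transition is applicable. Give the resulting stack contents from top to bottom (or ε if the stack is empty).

AAEZ

(q_0, xxyxyx, Z) ⊢ (q_0, xyxyx, EEZ) ⊢ (q_0, yxyx, EEEZ) ⊢ (q_1, xyx, EEZ) ⊢ (q_1, yx, AEZ) ⊢ (q_1, x, EAEZ) ⊢ (q_1, ε, AAEZ)
All input consumed in state q_1 with stack AAEZ.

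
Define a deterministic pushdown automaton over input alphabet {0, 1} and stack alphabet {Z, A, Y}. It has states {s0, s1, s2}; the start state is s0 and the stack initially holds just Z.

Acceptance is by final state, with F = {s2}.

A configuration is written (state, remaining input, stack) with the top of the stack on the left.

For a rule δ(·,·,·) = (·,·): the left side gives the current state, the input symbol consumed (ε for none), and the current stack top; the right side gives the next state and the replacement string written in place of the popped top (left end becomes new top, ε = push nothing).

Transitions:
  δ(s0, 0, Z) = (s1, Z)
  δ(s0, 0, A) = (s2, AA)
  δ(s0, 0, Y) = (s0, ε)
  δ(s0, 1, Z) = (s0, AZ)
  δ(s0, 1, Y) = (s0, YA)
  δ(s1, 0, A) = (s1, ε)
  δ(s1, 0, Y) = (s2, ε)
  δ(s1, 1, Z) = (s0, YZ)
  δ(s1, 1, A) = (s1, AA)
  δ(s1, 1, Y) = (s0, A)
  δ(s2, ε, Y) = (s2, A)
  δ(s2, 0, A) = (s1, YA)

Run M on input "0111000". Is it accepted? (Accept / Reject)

Reject

(s0, 0111000, Z)
  read 0, top Z: go to s1, push Z → (s1, 111000, Z)
  read 1, top Z: go to s0, push YZ → (s0, 11000, YZ)
  read 1, top Y: go to s0, push YA → (s0, 1000, YAZ)
  read 1, top Y: go to s0, push YA → (s0, 000, YAAZ)
  read 0, top Y: go to s0, push ε → (s0, 00, AAZ)
  read 0, top A: go to s2, push AA → (s2, 0, AAAZ)
  read 0, top A: go to s1, push YA → (s1, ε, YAAAZ)
All input consumed; state s1 ∉ F and no further ε-move applies.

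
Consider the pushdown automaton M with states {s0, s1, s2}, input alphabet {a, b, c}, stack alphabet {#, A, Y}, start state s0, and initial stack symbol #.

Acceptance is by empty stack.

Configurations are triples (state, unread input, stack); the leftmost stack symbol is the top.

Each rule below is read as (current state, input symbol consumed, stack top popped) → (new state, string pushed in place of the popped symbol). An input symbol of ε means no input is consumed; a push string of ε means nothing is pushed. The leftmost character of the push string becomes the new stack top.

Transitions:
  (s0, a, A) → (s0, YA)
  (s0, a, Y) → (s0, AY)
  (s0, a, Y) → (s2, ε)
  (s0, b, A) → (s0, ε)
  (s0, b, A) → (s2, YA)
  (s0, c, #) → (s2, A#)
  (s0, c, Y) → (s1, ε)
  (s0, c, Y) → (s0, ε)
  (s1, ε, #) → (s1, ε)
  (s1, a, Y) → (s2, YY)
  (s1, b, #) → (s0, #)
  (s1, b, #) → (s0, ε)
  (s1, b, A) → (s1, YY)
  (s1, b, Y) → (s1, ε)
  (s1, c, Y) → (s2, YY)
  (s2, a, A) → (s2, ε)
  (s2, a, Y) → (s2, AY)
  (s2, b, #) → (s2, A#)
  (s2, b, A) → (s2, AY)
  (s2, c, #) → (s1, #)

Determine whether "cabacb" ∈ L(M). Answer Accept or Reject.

Accept

One accepting computation: (s0, cabacb, #) ⊢ (s2, abacb, A#) ⊢ (s2, bacb, #) ⊢ (s2, acb, A#) ⊢ (s2, cb, #) ⊢ (s1, b, #) ⊢ (s0, ε, ε)
All input consumed and the stack is empty.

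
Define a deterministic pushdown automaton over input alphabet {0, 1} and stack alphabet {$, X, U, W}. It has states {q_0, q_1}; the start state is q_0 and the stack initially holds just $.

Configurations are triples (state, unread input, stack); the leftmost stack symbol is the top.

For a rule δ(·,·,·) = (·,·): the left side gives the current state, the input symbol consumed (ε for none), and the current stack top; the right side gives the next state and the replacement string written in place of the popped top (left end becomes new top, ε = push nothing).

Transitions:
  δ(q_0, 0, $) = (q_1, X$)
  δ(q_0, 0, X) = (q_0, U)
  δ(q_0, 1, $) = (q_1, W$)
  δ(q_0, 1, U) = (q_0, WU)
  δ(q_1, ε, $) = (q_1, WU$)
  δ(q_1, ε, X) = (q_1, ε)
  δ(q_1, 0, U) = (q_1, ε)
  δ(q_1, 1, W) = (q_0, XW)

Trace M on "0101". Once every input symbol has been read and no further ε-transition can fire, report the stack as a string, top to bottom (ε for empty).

(q_0, 0101, $) ⊢ (q_1, 101, X$) ⊢ (q_1, 101, $) ⊢ (q_1, 101, WU$) ⊢ (q_0, 01, XWU$) ⊢ (q_0, 1, UWU$) ⊢ (q_0, ε, WUWU$)
All input consumed in state q_0 with stack WUWU$.

WUWU$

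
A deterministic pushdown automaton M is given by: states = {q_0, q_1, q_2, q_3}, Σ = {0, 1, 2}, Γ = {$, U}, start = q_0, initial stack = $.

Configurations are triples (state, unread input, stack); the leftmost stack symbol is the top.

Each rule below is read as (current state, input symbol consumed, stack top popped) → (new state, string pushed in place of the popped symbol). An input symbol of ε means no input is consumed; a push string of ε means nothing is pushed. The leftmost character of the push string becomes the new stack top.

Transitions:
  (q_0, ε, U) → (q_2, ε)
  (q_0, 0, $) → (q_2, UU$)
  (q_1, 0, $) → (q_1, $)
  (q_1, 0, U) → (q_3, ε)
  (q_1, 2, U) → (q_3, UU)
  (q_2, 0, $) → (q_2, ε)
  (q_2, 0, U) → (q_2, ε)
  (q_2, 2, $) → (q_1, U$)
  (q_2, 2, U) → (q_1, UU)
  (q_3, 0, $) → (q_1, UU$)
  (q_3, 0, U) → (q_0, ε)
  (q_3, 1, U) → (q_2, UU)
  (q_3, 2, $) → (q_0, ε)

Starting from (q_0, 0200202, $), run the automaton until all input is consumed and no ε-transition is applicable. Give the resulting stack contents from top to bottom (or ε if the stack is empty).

ε

(q_0, 0200202, $)
  read 0, top $: go to q_2, push UU$ → (q_2, 200202, UU$)
  read 2, top U: go to q_1, push UU → (q_1, 00202, UUU$)
  read 0, top U: go to q_3, push ε → (q_3, 0202, UU$)
  read 0, top U: go to q_0, push ε → (q_0, 202, U$)
  ε-move, top U: go to q_2, push ε → (q_2, 202, $)
  read 2, top $: go to q_1, push U$ → (q_1, 02, U$)
  read 0, top U: go to q_3, push ε → (q_3, 2, $)
  read 2, top $: go to q_0, push ε → (q_0, ε, ε)
All input consumed in state q_0 with stack ε.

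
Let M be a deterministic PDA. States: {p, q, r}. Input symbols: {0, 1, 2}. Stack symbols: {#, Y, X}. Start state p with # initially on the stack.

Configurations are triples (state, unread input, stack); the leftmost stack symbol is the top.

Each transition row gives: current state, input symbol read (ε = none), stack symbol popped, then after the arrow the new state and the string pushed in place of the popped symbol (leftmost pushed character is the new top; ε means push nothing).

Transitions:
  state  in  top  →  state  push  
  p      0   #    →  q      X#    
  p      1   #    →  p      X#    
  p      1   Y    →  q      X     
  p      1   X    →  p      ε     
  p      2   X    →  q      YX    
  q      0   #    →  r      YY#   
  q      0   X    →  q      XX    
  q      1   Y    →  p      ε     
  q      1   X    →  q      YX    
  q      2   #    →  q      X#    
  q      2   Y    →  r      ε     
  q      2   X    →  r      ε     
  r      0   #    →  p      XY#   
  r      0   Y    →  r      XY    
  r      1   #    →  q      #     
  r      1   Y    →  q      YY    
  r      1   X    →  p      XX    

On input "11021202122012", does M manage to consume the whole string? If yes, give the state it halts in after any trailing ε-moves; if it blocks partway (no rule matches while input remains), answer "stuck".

(p, 11021202122012, #)
  read 1, top #: go to p, push X# → (p, 1021202122012, X#)
  read 1, top X: go to p, push ε → (p, 021202122012, #)
  read 0, top #: go to q, push X# → (q, 21202122012, X#)
  read 2, top X: go to r, push ε → (r, 1202122012, #)
  read 1, top #: go to q, push # → (q, 202122012, #)
  read 2, top #: go to q, push X# → (q, 02122012, X#)
  read 0, top X: go to q, push XX → (q, 2122012, XX#)
  read 2, top X: go to r, push ε → (r, 122012, X#)
  read 1, top X: go to p, push XX → (p, 22012, XX#)
  read 2, top X: go to q, push YX → (q, 2012, YXX#)
  read 2, top Y: go to r, push ε → (r, 012, XX#)
No transition for (r, 0, top X); M blocks with input 012 remaining.

stuck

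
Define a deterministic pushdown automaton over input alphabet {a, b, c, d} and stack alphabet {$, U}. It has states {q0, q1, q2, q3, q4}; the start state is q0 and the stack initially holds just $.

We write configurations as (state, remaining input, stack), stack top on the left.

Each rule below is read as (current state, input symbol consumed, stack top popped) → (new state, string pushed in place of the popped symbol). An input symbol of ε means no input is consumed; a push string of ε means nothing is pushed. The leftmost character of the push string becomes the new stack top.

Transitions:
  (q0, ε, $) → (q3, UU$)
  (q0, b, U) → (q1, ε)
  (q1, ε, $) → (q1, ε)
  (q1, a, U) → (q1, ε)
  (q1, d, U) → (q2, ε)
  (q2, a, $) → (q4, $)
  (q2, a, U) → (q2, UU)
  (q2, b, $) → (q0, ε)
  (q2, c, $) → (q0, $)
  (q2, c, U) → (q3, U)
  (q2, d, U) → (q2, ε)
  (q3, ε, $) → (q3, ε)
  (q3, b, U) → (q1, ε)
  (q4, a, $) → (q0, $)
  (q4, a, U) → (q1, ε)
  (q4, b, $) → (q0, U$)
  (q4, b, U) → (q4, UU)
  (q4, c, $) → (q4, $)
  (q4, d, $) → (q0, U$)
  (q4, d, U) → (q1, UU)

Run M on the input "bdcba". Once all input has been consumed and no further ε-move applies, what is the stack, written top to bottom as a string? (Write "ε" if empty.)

(q0, bdcba, $)
  ε-move, top $: go to q3, push UU$ → (q3, bdcba, UU$)
  read b, top U: go to q1, push ε → (q1, dcba, U$)
  read d, top U: go to q2, push ε → (q2, cba, $)
  read c, top $: go to q0, push $ → (q0, ba, $)
  ε-move, top $: go to q3, push UU$ → (q3, ba, UU$)
  read b, top U: go to q1, push ε → (q1, a, U$)
  read a, top U: go to q1, push ε → (q1, ε, $)
  ε-move, top $: go to q1, push ε → (q1, ε, ε)
All input consumed in state q1 with stack ε.

ε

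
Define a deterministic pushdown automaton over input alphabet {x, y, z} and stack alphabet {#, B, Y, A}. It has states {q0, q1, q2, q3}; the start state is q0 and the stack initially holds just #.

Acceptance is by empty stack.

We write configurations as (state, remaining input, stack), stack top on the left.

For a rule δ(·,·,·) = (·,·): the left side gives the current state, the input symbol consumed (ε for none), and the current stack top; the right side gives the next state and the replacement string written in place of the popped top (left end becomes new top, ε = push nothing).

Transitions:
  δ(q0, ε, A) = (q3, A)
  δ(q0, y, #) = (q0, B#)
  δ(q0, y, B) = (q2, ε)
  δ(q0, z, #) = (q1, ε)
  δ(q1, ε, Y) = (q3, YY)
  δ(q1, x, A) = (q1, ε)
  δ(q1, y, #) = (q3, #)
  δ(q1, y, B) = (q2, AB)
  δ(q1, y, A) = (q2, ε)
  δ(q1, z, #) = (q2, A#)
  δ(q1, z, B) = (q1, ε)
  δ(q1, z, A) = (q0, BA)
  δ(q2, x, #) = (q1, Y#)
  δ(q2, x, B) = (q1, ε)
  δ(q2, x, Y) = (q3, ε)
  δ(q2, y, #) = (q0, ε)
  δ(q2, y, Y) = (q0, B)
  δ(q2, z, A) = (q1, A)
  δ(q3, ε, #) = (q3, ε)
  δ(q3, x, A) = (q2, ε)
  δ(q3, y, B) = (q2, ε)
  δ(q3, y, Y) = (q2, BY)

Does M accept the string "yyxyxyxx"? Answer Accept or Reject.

(q0, yyxyxyxx, #)
  read y, top #: go to q0, push B# → (q0, yxyxyxx, B#)
  read y, top B: go to q2, push ε → (q2, xyxyxx, #)
  read x, top #: go to q1, push Y# → (q1, yxyxx, Y#)
  ε-move, top Y: go to q3, push YY → (q3, yxyxx, YY#)
  read y, top Y: go to q2, push BY → (q2, xyxx, BYY#)
  read x, top B: go to q1, push ε → (q1, yxx, YY#)
  ε-move, top Y: go to q3, push YY → (q3, yxx, YYY#)
  read y, top Y: go to q2, push BY → (q2, xx, BYYY#)
  read x, top B: go to q1, push ε → (q1, x, YYY#)
  ε-move, top Y: go to q3, push YY → (q3, x, YYYY#)
No transition applies at (q3, x, YYYY#); input not fully consumed.

Reject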